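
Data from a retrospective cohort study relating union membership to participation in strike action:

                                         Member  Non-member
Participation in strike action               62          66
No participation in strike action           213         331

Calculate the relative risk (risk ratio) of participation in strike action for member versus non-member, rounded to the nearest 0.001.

1.356

Reading the table with exposure as columns: a = 62 (Member, case), b = 213 (Member, non-case), c = 66 (Non-member, case), d = 331.
Risk in exposed = 62/275 = 0.22545; risk in unexposed = 66/397 = 0.16625.
RR = 0.22545 / 0.16625 = 1.35614
The risk among the exposed is 1.36 times that among the unexposed.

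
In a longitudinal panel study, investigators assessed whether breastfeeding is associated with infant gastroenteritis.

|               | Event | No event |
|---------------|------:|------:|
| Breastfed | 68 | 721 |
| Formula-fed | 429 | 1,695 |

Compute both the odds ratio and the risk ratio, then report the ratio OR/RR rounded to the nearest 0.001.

0.873

Cells: a = 68, b = 721, c = 429, d = 1695.
OR = (68·1695)/(721·429) = 115260/309309 = 0.37264
Risk in exposed = 68/789 = 0.08619; risk in unexposed = 429/2124 = 0.20198; RR = 0.42671
OR/RR = 0.37264 / 0.42671 = 0.87329
The outcome is not rare, so the OR lies further from 1 than the RR.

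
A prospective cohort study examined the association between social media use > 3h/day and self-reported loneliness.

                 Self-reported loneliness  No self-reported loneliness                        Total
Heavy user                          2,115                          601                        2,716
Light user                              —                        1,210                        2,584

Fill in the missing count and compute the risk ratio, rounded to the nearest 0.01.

The missing cell is in the unexposed row: 2584 − 1210 = 1374.
So a = 2115, b = 601, c = 1374, d = 1210.
RR = [a/(a+b)] / [c/(c+d)] = (2115/2716) / (1374/2584) = 0.77872/0.53173 = 1.46449

1.46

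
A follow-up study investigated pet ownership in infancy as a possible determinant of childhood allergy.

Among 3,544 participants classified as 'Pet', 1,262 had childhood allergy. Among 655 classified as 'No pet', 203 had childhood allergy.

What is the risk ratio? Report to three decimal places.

1.149

From the description: a = 1262, b = 2282, c = 203, d = 452.
Risk in exposed = 1262/3544 = 0.35609; risk in unexposed = 203/655 = 0.30992.
RR = 0.35609 / 0.30992 = 1.14898
The risk among the exposed is 1.15 times that among the unexposed.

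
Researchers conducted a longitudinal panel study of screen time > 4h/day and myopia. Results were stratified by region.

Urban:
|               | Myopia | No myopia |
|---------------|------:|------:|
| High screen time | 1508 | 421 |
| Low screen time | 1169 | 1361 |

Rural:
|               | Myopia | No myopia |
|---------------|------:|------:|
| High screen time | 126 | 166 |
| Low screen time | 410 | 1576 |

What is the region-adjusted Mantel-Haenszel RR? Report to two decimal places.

1.73

RR_MH = Σ(aᵢ·n₀ᵢ/nᵢ) / Σ(cᵢ·n₁ᵢ/nᵢ), with n₁ᵢ = aᵢ+bᵢ (exposed), n₀ᵢ = cᵢ+dᵢ (unexposed), nᵢ = n₁ᵢ+n₀ᵢ.
Stratum 1 (Urban): n₁ = 1929, n₀ = 2530, n = 4459; a·n₀/n = 1508·2530/4459 = 855.6268; c·n₁/n = 1169·1929/4459 = 505.7190
Stratum 2 (Rural): n₁ = 292, n₀ = 1986, n = 2278; a·n₀/n = 126·1986/2278 = 109.8490; c·n₁/n = 410·292/2278 = 52.5549
RR_MH = (855.6268 + 109.8490) / (505.7190 + 52.5549) = 965.4758 / 558.2739 = 1.72939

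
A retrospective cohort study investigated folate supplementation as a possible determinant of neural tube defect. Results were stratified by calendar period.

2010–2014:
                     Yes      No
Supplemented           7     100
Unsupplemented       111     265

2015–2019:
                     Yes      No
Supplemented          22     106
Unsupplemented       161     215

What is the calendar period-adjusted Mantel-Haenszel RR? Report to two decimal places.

0.33

RR_MH = Σ(aᵢ·n₀ᵢ/nᵢ) / Σ(cᵢ·n₁ᵢ/nᵢ), with n₁ᵢ = aᵢ+bᵢ (exposed), n₀ᵢ = cᵢ+dᵢ (unexposed), nᵢ = n₁ᵢ+n₀ᵢ.
Stratum 1 (2010–2014): n₁ = 107, n₀ = 376, n = 483; a·n₀/n = 7·376/483 = 5.4493; c·n₁/n = 111·107/483 = 24.5901
Stratum 2 (2015–2019): n₁ = 128, n₀ = 376, n = 504; a·n₀/n = 22·376/504 = 16.4127; c·n₁/n = 161·128/504 = 40.8889
RR_MH = (5.4493 + 16.4127) / (24.5901 + 40.8889) = 21.8620 / 65.4790 = 0.33388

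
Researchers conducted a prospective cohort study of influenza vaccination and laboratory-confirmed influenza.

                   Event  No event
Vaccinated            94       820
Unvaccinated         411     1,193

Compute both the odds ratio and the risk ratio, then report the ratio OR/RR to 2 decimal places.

Cells: a = 94, b = 820, c = 411, d = 1193.
OR = (94·1193)/(820·411) = 112142/337020 = 0.33275
Risk in exposed = 94/914 = 0.10284; risk in unexposed = 411/1604 = 0.25623; RR = 0.40137
OR/RR = 0.33275 / 0.40137 = 0.82903
The outcome is not rare, so the OR lies further from 1 than the RR.

0.83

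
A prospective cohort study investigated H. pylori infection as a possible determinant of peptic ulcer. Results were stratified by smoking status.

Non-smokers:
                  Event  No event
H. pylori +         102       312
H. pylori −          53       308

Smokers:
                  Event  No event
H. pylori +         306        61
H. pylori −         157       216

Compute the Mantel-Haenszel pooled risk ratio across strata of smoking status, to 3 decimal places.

RR_MH = Σ(aᵢ·n₀ᵢ/nᵢ) / Σ(cᵢ·n₁ᵢ/nᵢ), with n₁ᵢ = aᵢ+bᵢ (exposed), n₀ᵢ = cᵢ+dᵢ (unexposed), nᵢ = n₁ᵢ+n₀ᵢ.
Stratum 1 (Non-smokers): n₁ = 414, n₀ = 361, n = 775; a·n₀/n = 102·361/775 = 47.5123; c·n₁/n = 53·414/775 = 28.3123
Stratum 2 (Smokers): n₁ = 367, n₀ = 373, n = 740; a·n₀/n = 306·373/740 = 154.2405; c·n₁/n = 157·367/740 = 77.8635
RR_MH = (47.5123 + 154.2405) / (28.3123 + 77.8635) = 201.7528 / 106.1758 = 1.90018

1.900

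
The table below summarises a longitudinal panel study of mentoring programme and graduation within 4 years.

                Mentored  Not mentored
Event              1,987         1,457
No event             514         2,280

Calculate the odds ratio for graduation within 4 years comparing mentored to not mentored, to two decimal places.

6.05

Reading the table with exposure as columns: a = 1987 (Mentored, case), b = 514 (Mentored, non-case), c = 1457 (Not mentored, case), d = 2280.
OR = (a·d)/(b·c) = (1987 × 2280) / (514 × 1457) = 4530360 / 748898 = 6.04937
The odds of graduation within 4 years are about 6.05 times as high in the mentored group.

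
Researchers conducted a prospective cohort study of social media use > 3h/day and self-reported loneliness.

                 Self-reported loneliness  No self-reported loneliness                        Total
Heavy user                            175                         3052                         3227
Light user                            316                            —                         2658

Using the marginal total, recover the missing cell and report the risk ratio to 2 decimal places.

0.46

The missing cell is in the unexposed row: 2658 − 316 = 2342.
So a = 175, b = 3052, c = 316, d = 2342.
RR = [a/(a+b)] / [c/(c+d)] = (175/3227) / (316/2658) = 0.05423/0.11889 = 0.45615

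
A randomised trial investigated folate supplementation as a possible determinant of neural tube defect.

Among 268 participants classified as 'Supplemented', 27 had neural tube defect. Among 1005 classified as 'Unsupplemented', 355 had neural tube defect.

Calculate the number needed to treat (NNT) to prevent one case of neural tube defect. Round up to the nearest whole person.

4

Risk in treated group = 27/268 = 0.10075; risk in control = 355/1005 = 0.35323.
Absolute risk reduction = 0.35323 − 0.10075 = 0.25249
NNT = 1 / ARR = 1 / 0.25249 = 3.961 → round up → 4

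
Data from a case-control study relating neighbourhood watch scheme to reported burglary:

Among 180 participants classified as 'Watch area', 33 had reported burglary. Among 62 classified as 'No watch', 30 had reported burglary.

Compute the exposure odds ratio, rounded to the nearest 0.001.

0.239

From the description: a = 33, b = 147, c = 30, d = 32.
OR = (a·d)/(b·c) = (33 × 32) / (147 × 30) = 1056 / 4410 = 0.23946
Exposure is associated with lower odds of reported burglary (OR = 0.24 < 1).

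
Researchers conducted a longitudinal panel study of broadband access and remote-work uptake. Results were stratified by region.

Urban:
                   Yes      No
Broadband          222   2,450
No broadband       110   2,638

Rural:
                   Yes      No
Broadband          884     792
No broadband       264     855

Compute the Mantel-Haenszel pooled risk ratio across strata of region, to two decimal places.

2.19

RR_MH = Σ(aᵢ·n₀ᵢ/nᵢ) / Σ(cᵢ·n₁ᵢ/nᵢ), with n₁ᵢ = aᵢ+bᵢ (exposed), n₀ᵢ = cᵢ+dᵢ (unexposed), nᵢ = n₁ᵢ+n₀ᵢ.
Stratum 1 (Urban): n₁ = 2672, n₀ = 2748, n = 5420; a·n₀/n = 222·2748/5420 = 112.5565; c·n₁/n = 110·2672/5420 = 54.2288
Stratum 2 (Rural): n₁ = 1676, n₀ = 1119, n = 2795; a·n₀/n = 884·1119/2795 = 353.9163; c·n₁/n = 264·1676/2795 = 158.3055
RR_MH = (112.5565 + 353.9163) / (54.2288 + 158.3055) = 466.4727 / 212.5343 = 2.19481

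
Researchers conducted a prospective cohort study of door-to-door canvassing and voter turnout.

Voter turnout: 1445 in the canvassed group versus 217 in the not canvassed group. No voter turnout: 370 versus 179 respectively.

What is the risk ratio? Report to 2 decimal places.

From the description: a = 1445, b = 370, c = 217, d = 179.
Risk in exposed = 1445/1815 = 0.79614; risk in unexposed = 217/396 = 0.54798.
RR = 0.79614 / 0.54798 = 1.45287
The risk among the exposed is 1.45 times that among the unexposed.

1.45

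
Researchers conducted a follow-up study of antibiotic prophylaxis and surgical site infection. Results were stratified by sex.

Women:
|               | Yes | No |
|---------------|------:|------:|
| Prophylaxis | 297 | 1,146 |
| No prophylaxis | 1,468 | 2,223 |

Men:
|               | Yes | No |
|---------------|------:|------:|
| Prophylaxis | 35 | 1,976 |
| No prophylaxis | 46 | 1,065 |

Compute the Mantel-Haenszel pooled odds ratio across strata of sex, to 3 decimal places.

OR_MH = Σ(aᵢdᵢ/nᵢ) / Σ(bᵢcᵢ/nᵢ), where nᵢ is the stratum total.
Stratum 1 (Women): n = 5134; a·d/n = 297·2223/5134 = 128.5997; b·c/n = 1146·1468/5134 = 327.6837
Stratum 2 (Men): n = 3122; a·d/n = 35·1065/3122 = 11.9395; b·c/n = 1976·46/3122 = 29.1147
OR_MH = (128.5997 + 11.9395) / (327.6837 + 29.1147) = 140.5392 / 356.7983 = 0.39389

0.394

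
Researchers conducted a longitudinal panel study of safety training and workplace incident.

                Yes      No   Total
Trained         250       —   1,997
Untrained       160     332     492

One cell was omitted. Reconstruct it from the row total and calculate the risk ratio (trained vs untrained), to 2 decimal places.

0.38

The missing cell is in the exposed row: 1997 − 250 = 1747.
So a = 250, b = 1747, c = 160, d = 332.
RR = [a/(a+b)] / [c/(c+d)] = (250/1997) / (160/492) = 0.12519/0.32520 = 0.38495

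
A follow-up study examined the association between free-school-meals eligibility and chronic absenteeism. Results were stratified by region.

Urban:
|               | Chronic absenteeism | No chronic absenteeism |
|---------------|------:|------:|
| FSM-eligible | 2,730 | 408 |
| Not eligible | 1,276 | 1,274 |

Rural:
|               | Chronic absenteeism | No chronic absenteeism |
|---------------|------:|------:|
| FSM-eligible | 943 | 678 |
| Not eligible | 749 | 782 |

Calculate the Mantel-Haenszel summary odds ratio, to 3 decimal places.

OR_MH = Σ(aᵢdᵢ/nᵢ) / Σ(bᵢcᵢ/nᵢ), where nᵢ is the stratum total.
Stratum 1 (Urban): n = 5688; a·d/n = 2730·1274/5688 = 611.4662; b·c/n = 408·1276/5688 = 91.5274
Stratum 2 (Rural): n = 3152; a·d/n = 943·782/3152 = 233.9549; b·c/n = 678·749/3152 = 161.1110
OR_MH = (611.4662 + 233.9549) / (91.5274 + 161.1110) = 845.4212 / 252.6385 = 3.34637

3.346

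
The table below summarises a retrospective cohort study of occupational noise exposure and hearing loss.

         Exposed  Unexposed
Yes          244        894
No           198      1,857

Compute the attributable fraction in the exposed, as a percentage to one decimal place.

Reading the table with exposure as columns: a = 244 (Exposed, case), b = 198 (Exposed, non-case), c = 894 (Unexposed, case), d = 1857.
Risk in exposed = 244/442 = 0.55204; risk in unexposed = 894/2751 = 0.32497.
RR = 0.55204/0.32497 = 1.69872
AR% = (RR − 1)/RR × 100 = (1.69872 − 1)/1.69872 × 100 = 41.1320%

41.1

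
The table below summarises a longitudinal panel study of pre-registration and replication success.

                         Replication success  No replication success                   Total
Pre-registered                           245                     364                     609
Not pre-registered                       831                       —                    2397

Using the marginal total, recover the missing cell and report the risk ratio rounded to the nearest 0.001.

The missing cell is in the unexposed row: 2397 − 831 = 1566.
So a = 245, b = 364, c = 831, d = 1566.
RR = [a/(a+b)] / [c/(c+d)] = (245/609) / (831/2397) = 0.40230/0.34668 = 1.16042

1.160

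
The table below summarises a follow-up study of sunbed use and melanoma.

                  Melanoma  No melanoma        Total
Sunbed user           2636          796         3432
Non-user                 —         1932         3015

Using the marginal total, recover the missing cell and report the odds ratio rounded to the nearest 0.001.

5.908

The missing cell is in the unexposed row: 3015 − 1932 = 1083.
So a = 2636, b = 796, c = 1083, d = 1932.
OR = (a·d)/(b·c) = (2636 × 1932) / (796 × 1083) = 5092752 / 862068 = 5.90760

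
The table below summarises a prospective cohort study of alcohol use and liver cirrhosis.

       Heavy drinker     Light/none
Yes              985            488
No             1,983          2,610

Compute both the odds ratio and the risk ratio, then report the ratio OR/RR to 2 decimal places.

1.26

Reading the table with exposure as columns: a = 985 (Heavy drinker, case), b = 1983 (Heavy drinker, non-case), c = 488 (Light/none, case), d = 2610.
OR = (985·2610)/(1983·488) = 2570850/967704 = 2.65665
Risk in exposed = 985/2968 = 0.33187; risk in unexposed = 488/3098 = 0.15752; RR = 2.10685
OR/RR = 2.65665 / 2.10685 = 1.26096
The outcome is not rare, so the OR lies further from 1 than the RR.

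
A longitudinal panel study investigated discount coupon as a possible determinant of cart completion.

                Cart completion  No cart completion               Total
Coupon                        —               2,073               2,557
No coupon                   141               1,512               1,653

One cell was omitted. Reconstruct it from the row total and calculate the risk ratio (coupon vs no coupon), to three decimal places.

The missing cell is in the exposed row: 2557 − 2073 = 484.
So a = 484, b = 2073, c = 141, d = 1512.
RR = [a/(a+b)] / [c/(c+d)] = (484/2557) / (141/1653) = 0.18928/0.08530 = 2.21906

2.219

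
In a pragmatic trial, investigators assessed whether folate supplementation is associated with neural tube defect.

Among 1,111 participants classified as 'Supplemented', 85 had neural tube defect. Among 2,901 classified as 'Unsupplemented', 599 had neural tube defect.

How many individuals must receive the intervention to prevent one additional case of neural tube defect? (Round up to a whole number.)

Risk in treated group = 85/1111 = 0.07651; risk in control = 599/2901 = 0.20648.
Absolute risk reduction = 0.20648 − 0.07651 = 0.12997
NNT = 1 / ARR = 1 / 0.12997 = 7.694 → round up → 8

8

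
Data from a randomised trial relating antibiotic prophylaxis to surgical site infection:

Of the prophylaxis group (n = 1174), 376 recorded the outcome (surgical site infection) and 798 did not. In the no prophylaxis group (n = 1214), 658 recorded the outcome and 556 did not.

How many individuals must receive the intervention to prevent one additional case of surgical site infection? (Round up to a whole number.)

Risk in treated group = 376/1174 = 0.32027; risk in control = 658/1214 = 0.54201.
Absolute risk reduction = 0.54201 − 0.32027 = 0.22174
NNT = 1 / ARR = 1 / 0.22174 = 4.510 → round up → 5

5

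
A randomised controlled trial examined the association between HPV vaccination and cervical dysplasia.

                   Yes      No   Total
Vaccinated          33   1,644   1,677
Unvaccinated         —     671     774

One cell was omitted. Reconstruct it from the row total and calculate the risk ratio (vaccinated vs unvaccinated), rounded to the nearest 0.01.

0.15

The missing cell is in the unexposed row: 774 − 671 = 103.
So a = 33, b = 1644, c = 103, d = 671.
RR = [a/(a+b)] / [c/(c+d)] = (33/1677) / (103/774) = 0.01968/0.13307 = 0.14787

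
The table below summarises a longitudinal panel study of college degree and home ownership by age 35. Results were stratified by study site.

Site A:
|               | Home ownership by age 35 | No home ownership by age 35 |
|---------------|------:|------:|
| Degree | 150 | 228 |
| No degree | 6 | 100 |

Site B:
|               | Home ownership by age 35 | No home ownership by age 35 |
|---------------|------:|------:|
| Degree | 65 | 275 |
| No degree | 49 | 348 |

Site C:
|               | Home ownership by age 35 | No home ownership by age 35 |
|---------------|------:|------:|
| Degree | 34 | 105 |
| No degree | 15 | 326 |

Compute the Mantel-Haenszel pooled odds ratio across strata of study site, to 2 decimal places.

OR_MH = Σ(aᵢdᵢ/nᵢ) / Σ(bᵢcᵢ/nᵢ), where nᵢ is the stratum total.
Stratum 1 (Site A): n = 484; a·d/n = 150·100/484 = 30.9917; b·c/n = 228·6/484 = 2.8264
Stratum 2 (Site B): n = 737; a·d/n = 65·348/737 = 30.6920; b·c/n = 275·49/737 = 18.2836
Stratum 3 (Site C): n = 480; a·d/n = 34·326/480 = 23.0917; b·c/n = 105·15/480 = 3.2812
OR_MH = (30.9917 + 30.6920 + 23.0917) / (2.8264 + 18.2836 + 3.2812) = 84.7754 / 24.3913 = 3.47564

3.48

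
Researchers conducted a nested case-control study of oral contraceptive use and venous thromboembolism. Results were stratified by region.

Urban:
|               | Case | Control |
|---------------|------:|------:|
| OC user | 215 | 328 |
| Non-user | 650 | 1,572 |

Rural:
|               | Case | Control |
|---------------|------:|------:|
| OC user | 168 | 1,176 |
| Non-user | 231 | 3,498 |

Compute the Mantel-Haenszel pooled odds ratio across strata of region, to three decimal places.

OR_MH = Σ(aᵢdᵢ/nᵢ) / Σ(bᵢcᵢ/nᵢ), where nᵢ is the stratum total.
Stratum 1 (Urban): n = 2765; a·d/n = 215·1572/2765 = 122.2351; b·c/n = 328·650/2765 = 77.1067
Stratum 2 (Rural): n = 5073; a·d/n = 168·3498/5073 = 115.8415; b·c/n = 1176·231/5073 = 53.5494
OR_MH = (122.2351 + 115.8415) / (77.1067 + 53.5494) = 238.0766 / 130.6561 = 1.82216

1.822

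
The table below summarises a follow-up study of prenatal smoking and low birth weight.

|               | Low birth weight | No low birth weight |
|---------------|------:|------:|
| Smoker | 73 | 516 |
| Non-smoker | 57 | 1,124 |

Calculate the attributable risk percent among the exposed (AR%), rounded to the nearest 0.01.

61.06

Cells: a = 73, b = 516, c = 57, d = 1124.
Risk in exposed = 73/589 = 0.12394; risk in unexposed = 57/1181 = 0.04826.
RR = 0.12394/0.04826 = 2.56793
AR% = (RR − 1)/RR × 100 = (2.56793 − 1)/2.56793 × 100 = 61.0581%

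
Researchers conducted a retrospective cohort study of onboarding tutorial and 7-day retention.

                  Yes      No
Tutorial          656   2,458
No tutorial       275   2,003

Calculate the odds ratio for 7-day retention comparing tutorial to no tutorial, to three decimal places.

Cells: a = 656, b = 2458, c = 275, d = 2003.
OR = (a·d)/(b·c) = (656 × 2003) / (2458 × 275) = 1313968 / 675950 = 1.94388
The odds of 7-day retention are about 1.94 times as high in the tutorial group.

1.944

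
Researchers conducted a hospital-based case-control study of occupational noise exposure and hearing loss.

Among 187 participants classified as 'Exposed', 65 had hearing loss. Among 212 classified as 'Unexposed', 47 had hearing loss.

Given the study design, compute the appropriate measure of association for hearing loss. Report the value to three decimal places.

From the description: a = 65, b = 122, c = 47, d = 165.
This is a hospital-based case-control study: participants were sampled on outcome status, so risks in the source population cannot be estimated directly — relative risk is not valid here. The odds ratio is the appropriate measure.
OR = (a·d)/(b·c) = (65 × 165) / (122 × 47) = 10725 / 5734 = 1.87042

1.870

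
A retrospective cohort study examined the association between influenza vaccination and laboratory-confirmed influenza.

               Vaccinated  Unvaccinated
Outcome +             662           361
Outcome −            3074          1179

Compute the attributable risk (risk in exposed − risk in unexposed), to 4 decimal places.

-0.0572

Reading the table with exposure as columns: a = 662 (Vaccinated, case), b = 3074 (Vaccinated, non-case), c = 361 (Unvaccinated, case), d = 1179.
Risk in exposed = 662/3736 = 0.177195; risk in unexposed = 361/1540 = 0.234416.
Risk difference = 0.177195 − 0.234416 = -0.057221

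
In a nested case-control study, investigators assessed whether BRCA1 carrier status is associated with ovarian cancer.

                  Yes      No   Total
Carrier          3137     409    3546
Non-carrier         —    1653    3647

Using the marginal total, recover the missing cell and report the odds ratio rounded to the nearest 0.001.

The missing cell is in the unexposed row: 3647 − 1653 = 1994.
So a = 3137, b = 409, c = 1994, d = 1653.
OR = (a·d)/(b·c) = (3137 × 1653) / (409 × 1994) = 5185461 / 815546 = 6.35827

6.358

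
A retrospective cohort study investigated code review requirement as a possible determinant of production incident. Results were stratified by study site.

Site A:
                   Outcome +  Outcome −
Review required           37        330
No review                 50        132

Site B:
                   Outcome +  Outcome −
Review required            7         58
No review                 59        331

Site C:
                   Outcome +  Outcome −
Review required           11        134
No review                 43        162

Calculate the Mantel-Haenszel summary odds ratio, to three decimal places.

0.353

OR_MH = Σ(aᵢdᵢ/nᵢ) / Σ(bᵢcᵢ/nᵢ), where nᵢ is the stratum total.
Stratum 1 (Site A): n = 549; a·d/n = 37·132/549 = 8.8962; b·c/n = 330·50/549 = 30.0546
Stratum 2 (Site B): n = 455; a·d/n = 7·331/455 = 5.0923; b·c/n = 58·59/455 = 7.5209
Stratum 3 (Site C): n = 350; a·d/n = 11·162/350 = 5.0914; b·c/n = 134·43/350 = 16.4629
OR_MH = (8.8962 + 5.0923 + 5.0914) / (30.0546 + 7.5209 + 16.4629) = 19.0799 / 54.0384 = 0.35308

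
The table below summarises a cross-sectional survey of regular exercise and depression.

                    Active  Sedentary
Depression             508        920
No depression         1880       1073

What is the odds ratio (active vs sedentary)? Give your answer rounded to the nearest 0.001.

0.315

Reading the table with exposure as columns: a = 508 (Active, case), b = 1880 (Active, non-case), c = 920 (Sedentary, case), d = 1073.
OR = (a·d)/(b·c) = (508 × 1073) / (1880 × 920) = 545084 / 1729600 = 0.31515
Exposure is associated with lower odds of depression (OR = 0.32 < 1).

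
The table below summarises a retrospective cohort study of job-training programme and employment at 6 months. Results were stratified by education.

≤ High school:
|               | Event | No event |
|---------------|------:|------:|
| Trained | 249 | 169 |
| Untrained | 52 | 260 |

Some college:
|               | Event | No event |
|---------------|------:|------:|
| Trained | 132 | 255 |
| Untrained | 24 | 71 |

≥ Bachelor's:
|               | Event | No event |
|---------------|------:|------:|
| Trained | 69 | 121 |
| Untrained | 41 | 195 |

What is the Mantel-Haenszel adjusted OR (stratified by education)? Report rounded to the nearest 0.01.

3.84

OR_MH = Σ(aᵢdᵢ/nᵢ) / Σ(bᵢcᵢ/nᵢ), where nᵢ is the stratum total.
Stratum 1 (≤ High school): n = 730; a·d/n = 249·260/730 = 88.6849; b·c/n = 169·52/730 = 12.0384
Stratum 2 (Some college): n = 482; a·d/n = 132·71/482 = 19.4440; b·c/n = 255·24/482 = 12.6971
Stratum 3 (≥ Bachelor's): n = 426; a·d/n = 69·195/426 = 31.5845; b·c/n = 121·41/426 = 11.6455
OR_MH = (88.6849 + 19.4440 + 31.5845) / (12.0384 + 12.6971 + 11.6455) = 139.7134 / 36.3810 = 3.84029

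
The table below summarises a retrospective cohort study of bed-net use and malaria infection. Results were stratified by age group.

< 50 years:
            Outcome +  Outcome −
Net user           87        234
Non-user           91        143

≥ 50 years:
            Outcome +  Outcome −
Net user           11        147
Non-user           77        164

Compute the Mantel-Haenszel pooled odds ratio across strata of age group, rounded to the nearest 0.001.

0.404

OR_MH = Σ(aᵢdᵢ/nᵢ) / Σ(bᵢcᵢ/nᵢ), where nᵢ is the stratum total.
Stratum 1 (< 50 years): n = 555; a·d/n = 87·143/555 = 22.4162; b·c/n = 234·91/555 = 38.3676
Stratum 2 (≥ 50 years): n = 399; a·d/n = 11·164/399 = 4.5213; b·c/n = 147·77/399 = 28.3684
OR_MH = (22.4162 + 4.5213) / (38.3676 + 28.3684) = 26.9375 / 66.7360 = 0.40364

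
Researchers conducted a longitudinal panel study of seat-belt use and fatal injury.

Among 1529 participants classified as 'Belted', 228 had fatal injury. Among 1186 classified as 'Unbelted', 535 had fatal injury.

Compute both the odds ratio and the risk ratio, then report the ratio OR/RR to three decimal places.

0.645

From the description: a = 228, b = 1301, c = 535, d = 651.
OR = (228·651)/(1301·535) = 148428/696035 = 0.21325
Risk in exposed = 228/1529 = 0.14912; risk in unexposed = 535/1186 = 0.45110; RR = 0.33057
OR/RR = 0.21325 / 0.33057 = 0.64510
The outcome is not rare, so the OR lies further from 1 than the RR.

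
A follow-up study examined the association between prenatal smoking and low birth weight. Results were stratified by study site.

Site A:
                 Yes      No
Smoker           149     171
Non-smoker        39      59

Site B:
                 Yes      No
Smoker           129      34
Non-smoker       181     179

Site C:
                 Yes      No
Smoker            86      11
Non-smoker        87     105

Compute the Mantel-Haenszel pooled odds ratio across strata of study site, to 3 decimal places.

OR_MH = Σ(aᵢdᵢ/nᵢ) / Σ(bᵢcᵢ/nᵢ), where nᵢ is the stratum total.
Stratum 1 (Site A): n = 418; a·d/n = 149·59/418 = 21.0311; b·c/n = 171·39/418 = 15.9545
Stratum 2 (Site B): n = 523; a·d/n = 129·179/523 = 44.1511; b·c/n = 34·181/523 = 11.7667
Stratum 3 (Site C): n = 289; a·d/n = 86·105/289 = 31.2457; b·c/n = 11·87/289 = 3.3114
OR_MH = (21.0311 + 44.1511 + 31.2457) / (15.9545 + 11.7667 + 3.3114) = 96.4278 / 31.0327 = 3.10730

3.107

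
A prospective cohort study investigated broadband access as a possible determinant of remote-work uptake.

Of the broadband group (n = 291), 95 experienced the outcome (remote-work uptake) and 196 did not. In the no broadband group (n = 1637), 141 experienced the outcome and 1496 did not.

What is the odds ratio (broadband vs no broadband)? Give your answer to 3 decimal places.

From the description: a = 95, b = 196, c = 141, d = 1496.
OR = (a·d)/(b·c) = (95 × 1496) / (196 × 141) = 142120 / 27636 = 5.14257
The odds of remote-work uptake are about 5.14 times as high in the broadband group.

5.143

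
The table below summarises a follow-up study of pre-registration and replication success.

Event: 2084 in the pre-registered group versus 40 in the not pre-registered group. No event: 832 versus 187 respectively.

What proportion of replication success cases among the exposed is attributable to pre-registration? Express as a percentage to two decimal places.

75.34

From the description: a = 2084, b = 832, c = 40, d = 187.
Risk in exposed = 2084/2916 = 0.71468; risk in unexposed = 40/227 = 0.17621.
RR = 0.71468/0.17621 = 4.05580
AR% = (RR − 1)/RR × 100 = (4.05580 − 1)/4.05580 × 100 = 75.3439%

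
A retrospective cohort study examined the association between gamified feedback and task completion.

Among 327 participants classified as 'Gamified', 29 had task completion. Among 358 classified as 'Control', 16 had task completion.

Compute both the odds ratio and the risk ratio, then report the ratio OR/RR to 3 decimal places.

1.048

From the description: a = 29, b = 298, c = 16, d = 342.
OR = (29·342)/(298·16) = 9918/4768 = 2.08012
Risk in exposed = 29/327 = 0.08869; risk in unexposed = 16/358 = 0.04469; RR = 1.98433
OR/RR = 2.08012 / 1.98433 = 1.04827
The outcome is rare in both groups, so OR ≈ RR (ratio near 1).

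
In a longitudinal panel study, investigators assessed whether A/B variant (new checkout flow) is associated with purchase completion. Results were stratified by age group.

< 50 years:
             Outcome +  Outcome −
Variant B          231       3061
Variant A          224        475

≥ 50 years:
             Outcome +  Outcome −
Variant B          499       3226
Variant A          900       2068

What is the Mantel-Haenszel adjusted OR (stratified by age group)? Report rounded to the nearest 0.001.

OR_MH = Σ(aᵢdᵢ/nᵢ) / Σ(bᵢcᵢ/nᵢ), where nᵢ is the stratum total.
Stratum 1 (< 50 years): n = 3991; a·d/n = 231·475/3991 = 27.4931; b·c/n = 3061·224/3991 = 171.8026
Stratum 2 (≥ 50 years): n = 6693; a·d/n = 499·2068/6693 = 154.1808; b·c/n = 3226·900/6693 = 433.7965
OR_MH = (27.4931 + 154.1808) / (171.8026 + 433.7965) = 181.6739 / 605.5991 = 0.29999

0.300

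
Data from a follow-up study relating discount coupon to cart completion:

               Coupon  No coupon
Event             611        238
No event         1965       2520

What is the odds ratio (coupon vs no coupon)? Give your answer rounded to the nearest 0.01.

Reading the table with exposure as columns: a = 611 (Coupon, case), b = 1965 (Coupon, non-case), c = 238 (No coupon, case), d = 2520.
OR = (a·d)/(b·c) = (611 × 2520) / (1965 × 238) = 1539720 / 467670 = 3.29232
The odds of cart completion are about 3.29 times as high in the coupon group.

3.29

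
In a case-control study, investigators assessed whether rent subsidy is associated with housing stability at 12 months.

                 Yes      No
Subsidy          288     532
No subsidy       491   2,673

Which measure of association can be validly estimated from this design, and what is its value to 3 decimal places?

Cells: a = 288, b = 532, c = 491, d = 2673.
This is a case-control study: participants were sampled on outcome status, so risks in the source population cannot be estimated directly — relative risk is not valid here. The odds ratio is the appropriate measure.
OR = (a·d)/(b·c) = (288 × 2673) / (532 × 491) = 769824 / 261212 = 2.94712

2.947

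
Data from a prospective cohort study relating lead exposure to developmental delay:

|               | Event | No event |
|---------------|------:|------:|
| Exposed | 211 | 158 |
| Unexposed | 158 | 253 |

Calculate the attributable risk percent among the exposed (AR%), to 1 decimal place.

Cells: a = 211, b = 158, c = 158, d = 253.
Risk in exposed = 211/369 = 0.57182; risk in unexposed = 158/411 = 0.38443.
RR = 0.57182/0.38443 = 1.48744
AR% = (RR − 1)/RR × 100 = (1.48744 − 1)/1.48744 × 100 = 32.7706%

32.8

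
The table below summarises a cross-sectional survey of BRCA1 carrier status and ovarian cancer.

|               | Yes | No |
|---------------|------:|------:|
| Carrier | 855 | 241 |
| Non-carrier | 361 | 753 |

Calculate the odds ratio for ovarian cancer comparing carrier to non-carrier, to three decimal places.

7.400

Cells: a = 855, b = 241, c = 361, d = 753.
OR = (a·d)/(b·c) = (855 × 753) / (241 × 361) = 643815 / 87001 = 7.40009
The odds of ovarian cancer are about 7.40 times as high in the carrier group.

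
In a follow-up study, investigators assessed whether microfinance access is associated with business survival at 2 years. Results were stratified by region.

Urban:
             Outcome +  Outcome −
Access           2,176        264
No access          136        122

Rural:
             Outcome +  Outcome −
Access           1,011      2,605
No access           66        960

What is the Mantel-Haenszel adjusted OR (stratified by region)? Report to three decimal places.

OR_MH = Σ(aᵢdᵢ/nᵢ) / Σ(bᵢcᵢ/nᵢ), where nᵢ is the stratum total.
Stratum 1 (Urban): n = 2698; a·d/n = 2176·122/2698 = 98.3958; b·c/n = 264·136/2698 = 13.3076
Stratum 2 (Rural): n = 4642; a·d/n = 1011·960/4642 = 209.0823; b·c/n = 2605·66/4642 = 37.0379
OR_MH = (98.3958 + 209.0823) / (13.3076 + 37.0379) = 307.4781 / 50.3455 = 6.10735

6.107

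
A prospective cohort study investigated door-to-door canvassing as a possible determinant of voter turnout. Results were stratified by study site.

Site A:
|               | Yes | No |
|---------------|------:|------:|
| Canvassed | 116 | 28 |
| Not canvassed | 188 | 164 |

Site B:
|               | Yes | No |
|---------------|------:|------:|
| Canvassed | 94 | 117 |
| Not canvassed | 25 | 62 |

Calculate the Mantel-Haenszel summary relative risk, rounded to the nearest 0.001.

RR_MH = Σ(aᵢ·n₀ᵢ/nᵢ) / Σ(cᵢ·n₁ᵢ/nᵢ), with n₁ᵢ = aᵢ+bᵢ (exposed), n₀ᵢ = cᵢ+dᵢ (unexposed), nᵢ = n₁ᵢ+n₀ᵢ.
Stratum 1 (Site A): n₁ = 144, n₀ = 352, n = 496; a·n₀/n = 116·352/496 = 82.3226; c·n₁/n = 188·144/496 = 54.5806
Stratum 2 (Site B): n₁ = 211, n₀ = 87, n = 298; a·n₀/n = 94·87/298 = 27.4430; c·n₁/n = 25·211/298 = 17.7013
RR_MH = (82.3226 + 27.4430) / (54.5806 + 17.7013) = 109.7655 / 72.2820 = 1.51857

1.519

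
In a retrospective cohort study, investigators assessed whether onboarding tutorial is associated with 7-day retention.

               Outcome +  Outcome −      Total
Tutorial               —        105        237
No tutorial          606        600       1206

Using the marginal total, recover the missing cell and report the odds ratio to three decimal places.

The missing cell is in the exposed row: 237 − 105 = 132.
So a = 132, b = 105, c = 606, d = 600.
OR = (a·d)/(b·c) = (132 × 600) / (105 × 606) = 79200 / 63630 = 1.24470

1.245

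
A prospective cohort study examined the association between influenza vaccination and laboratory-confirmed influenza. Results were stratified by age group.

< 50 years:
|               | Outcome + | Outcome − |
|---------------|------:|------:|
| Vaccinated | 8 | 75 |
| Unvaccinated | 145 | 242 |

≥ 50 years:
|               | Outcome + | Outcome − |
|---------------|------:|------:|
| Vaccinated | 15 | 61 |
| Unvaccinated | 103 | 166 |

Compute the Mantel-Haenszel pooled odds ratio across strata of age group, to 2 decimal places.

OR_MH = Σ(aᵢdᵢ/nᵢ) / Σ(bᵢcᵢ/nᵢ), where nᵢ is the stratum total.
Stratum 1 (< 50 years): n = 470; a·d/n = 8·242/470 = 4.1191; b·c/n = 75·145/470 = 23.1383
Stratum 2 (≥ 50 years): n = 345; a·d/n = 15·166/345 = 7.2174; b·c/n = 61·103/345 = 18.2116
OR_MH = (4.1191 + 7.2174) / (23.1383 + 18.2116) = 11.3365 / 41.3499 = 0.27416

0.27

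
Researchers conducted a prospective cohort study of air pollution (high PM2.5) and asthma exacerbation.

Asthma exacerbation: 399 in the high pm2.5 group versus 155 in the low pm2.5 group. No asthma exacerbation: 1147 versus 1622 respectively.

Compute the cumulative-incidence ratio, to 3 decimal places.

From the description: a = 399, b = 1147, c = 155, d = 1622.
Risk in exposed = 399/1546 = 0.25809; risk in unexposed = 155/1777 = 0.08723.
RR = 0.25809 / 0.08723 = 2.95882
The risk among the exposed is 2.96 times that among the unexposed.

2.959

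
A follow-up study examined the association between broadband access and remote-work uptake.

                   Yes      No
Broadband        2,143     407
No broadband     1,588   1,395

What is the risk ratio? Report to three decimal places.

Cells: a = 2143, b = 407, c = 1588, d = 1395.
Risk in exposed = 2143/2550 = 0.84039; risk in unexposed = 1588/2983 = 0.53235.
RR = 0.84039 / 0.53235 = 1.57865
The risk among the exposed is 1.58 times that among the unexposed.

1.579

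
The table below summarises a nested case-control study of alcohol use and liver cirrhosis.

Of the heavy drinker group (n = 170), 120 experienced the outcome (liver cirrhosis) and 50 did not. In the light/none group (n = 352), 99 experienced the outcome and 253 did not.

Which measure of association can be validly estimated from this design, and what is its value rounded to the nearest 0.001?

6.133

From the description: a = 120, b = 50, c = 99, d = 253.
This is a nested case-control study: participants were sampled on outcome status, so risks in the source population cannot be estimated directly — relative risk is not valid here. The odds ratio is the appropriate measure.
OR = (a·d)/(b·c) = (120 × 253) / (50 × 99) = 30360 / 4950 = 6.13333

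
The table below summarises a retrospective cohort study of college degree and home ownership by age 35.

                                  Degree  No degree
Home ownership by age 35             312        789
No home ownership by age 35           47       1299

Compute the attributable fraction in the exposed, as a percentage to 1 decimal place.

56.5

Reading the table with exposure as columns: a = 312 (Degree, case), b = 47 (Degree, non-case), c = 789 (No degree, case), d = 1299.
Risk in exposed = 312/359 = 0.86908; risk in unexposed = 789/2088 = 0.37787.
RR = 0.86908/0.37787 = 2.29992
AR% = (RR − 1)/RR × 100 = (2.29992 − 1)/2.29992 × 100 = 56.5203%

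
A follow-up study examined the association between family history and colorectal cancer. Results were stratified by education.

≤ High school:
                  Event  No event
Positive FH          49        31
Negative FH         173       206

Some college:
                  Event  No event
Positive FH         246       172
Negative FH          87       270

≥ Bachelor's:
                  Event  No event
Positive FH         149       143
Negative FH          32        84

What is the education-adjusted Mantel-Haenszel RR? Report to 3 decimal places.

1.962

RR_MH = Σ(aᵢ·n₀ᵢ/nᵢ) / Σ(cᵢ·n₁ᵢ/nᵢ), with n₁ᵢ = aᵢ+bᵢ (exposed), n₀ᵢ = cᵢ+dᵢ (unexposed), nᵢ = n₁ᵢ+n₀ᵢ.
Stratum 1 (≤ High school): n₁ = 80, n₀ = 379, n = 459; a·n₀/n = 49·379/459 = 40.4597; c·n₁/n = 173·80/459 = 30.1525
Stratum 2 (Some college): n₁ = 418, n₀ = 357, n = 775; a·n₀/n = 246·357/775 = 113.3187; c·n₁/n = 87·418/775 = 46.9239
Stratum 3 (≥ Bachelor's): n₁ = 292, n₀ = 116, n = 408; a·n₀/n = 149·116/408 = 42.3627; c·n₁/n = 32·292/408 = 22.9020
RR_MH = (40.4597 + 113.3187 + 42.3627) / (30.1525 + 46.9239 + 22.9020) = 196.1411 / 99.9783 = 1.96184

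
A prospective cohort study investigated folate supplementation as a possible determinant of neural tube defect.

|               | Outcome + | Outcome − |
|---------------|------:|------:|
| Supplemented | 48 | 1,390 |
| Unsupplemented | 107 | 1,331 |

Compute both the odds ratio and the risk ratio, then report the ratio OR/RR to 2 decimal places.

Cells: a = 48, b = 1390, c = 107, d = 1331.
OR = (48·1331)/(1390·107) = 63888/148730 = 0.42956
Risk in exposed = 48/1438 = 0.03338; risk in unexposed = 107/1438 = 0.07441; RR = 0.44860
OR/RR = 0.42956 / 0.44860 = 0.95755
The outcome is rare in both groups, so OR ≈ RR (ratio near 1).

0.96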